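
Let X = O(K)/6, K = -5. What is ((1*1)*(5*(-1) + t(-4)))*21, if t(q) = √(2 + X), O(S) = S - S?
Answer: -105 + 21*√2 ≈ -75.302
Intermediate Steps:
O(S) = 0
X = 0 (X = 0/6 = 0*(⅙) = 0)
t(q) = √2 (t(q) = √(2 + 0) = √2)
((1*1)*(5*(-1) + t(-4)))*21 = ((1*1)*(5*(-1) + √2))*21 = (1*(-5 + √2))*21 = (-5 + √2)*21 = -105 + 21*√2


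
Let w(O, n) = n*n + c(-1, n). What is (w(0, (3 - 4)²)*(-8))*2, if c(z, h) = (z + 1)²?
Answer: -16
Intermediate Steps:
c(z, h) = (1 + z)²
w(O, n) = n² (w(O, n) = n*n + (1 - 1)² = n² + 0² = n² + 0 = n²)
(w(0, (3 - 4)²)*(-8))*2 = (((3 - 4)²)²*(-8))*2 = (((-1)²)²*(-8))*2 = (1²*(-8))*2 = (1*(-8))*2 = -8*2 = -16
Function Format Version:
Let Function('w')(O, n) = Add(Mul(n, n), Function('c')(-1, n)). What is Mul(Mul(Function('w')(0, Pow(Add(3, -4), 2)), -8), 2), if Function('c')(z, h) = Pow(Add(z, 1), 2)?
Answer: -16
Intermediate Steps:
Function('c')(z, h) = Pow(Add(1, z), 2)
Function('w')(O, n) = Pow(n, 2) (Function('w')(O, n) = Add(Mul(n, n), Pow(Add(1, -1), 2)) = Add(Pow(n, 2), Pow(0, 2)) = Add(Pow(n, 2), 0) = Pow(n, 2))
Mul(Mul(Function('w')(0, Pow(Add(3, -4), 2)), -8), 2) = Mul(Mul(Pow(Pow(Add(3, -4), 2), 2), -8), 2) = Mul(Mul(Pow(Pow(-1, 2), 2), -8), 2) = Mul(Mul(Pow(1, 2), -8), 2) = Mul(Mul(1, -8), 2) = Mul(-8, 2) = -16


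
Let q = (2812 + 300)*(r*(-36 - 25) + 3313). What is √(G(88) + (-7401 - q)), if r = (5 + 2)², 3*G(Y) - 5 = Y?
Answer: I*√1015658 ≈ 1007.8*I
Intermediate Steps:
G(Y) = 5/3 + Y/3
r = 49 (r = 7² = 49)
q = 1008288 (q = (2812 + 300)*(49*(-36 - 25) + 3313) = 3112*(49*(-61) + 3313) = 3112*(-2989 + 3313) = 3112*324 = 1008288)
√(G(88) + (-7401 - q)) = √((5/3 + (⅓)*88) + (-7401 - 1*1008288)) = √((5/3 + 88/3) + (-7401 - 1008288)) = √(31 - 1015689) = √(-1015658) = I*√1015658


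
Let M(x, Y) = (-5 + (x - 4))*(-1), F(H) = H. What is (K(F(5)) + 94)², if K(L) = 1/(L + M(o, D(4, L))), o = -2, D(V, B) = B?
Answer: 2265025/256 ≈ 8847.8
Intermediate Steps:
M(x, Y) = 9 - x (M(x, Y) = (-5 + (-4 + x))*(-1) = (-9 + x)*(-1) = 9 - x)
K(L) = 1/(11 + L) (K(L) = 1/(L + (9 - 1*(-2))) = 1/(L + (9 + 2)) = 1/(L + 11) = 1/(11 + L))
(K(F(5)) + 94)² = (1/(11 + 5) + 94)² = (1/16 + 94)² = (1505/16)² = 2265025/256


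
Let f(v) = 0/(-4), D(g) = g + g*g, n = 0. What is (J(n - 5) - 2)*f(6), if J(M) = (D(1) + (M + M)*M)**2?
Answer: 0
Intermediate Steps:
D(g) = g + g**2
f(v) = 0 (f(v) = 0*(-1/4) = 0)
J(M) = (2 + 2*M**2)**2 (J(M) = (1*(1 + 1) + (M + M)*M)**2 = (1*2 + (2*M)*M)**2 = (2 + 2*M**2)**2)
(J(n - 5) - 2)*f(6) = (4*(1 + (0 - 5)**2)**2 - 2)*0 = (4*(1 + (-5)**2)**2 - 2)*0 = (4*(1 + 25)**2 - 2)*0 = (4*26**2 - 2)*0 = (4*676 - 2)*0 = (2704 - 2)*0 = 2702*0 = 0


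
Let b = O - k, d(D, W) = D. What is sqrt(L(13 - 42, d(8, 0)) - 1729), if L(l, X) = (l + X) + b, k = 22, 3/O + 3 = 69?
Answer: I*sqrt(857626)/22 ≈ 42.095*I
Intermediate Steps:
O = 1/22 (O = 3/(-3 + 69) = 3/66 = 3*(1/66) = 1/22 ≈ 0.045455)
b = -483/22 (b = 1/22 - 1*22 = 1/22 - 22 = -483/22 ≈ -21.955)
L(l, X) = -483/22 + X + l (L(l, X) = (l + X) - 483/22 = (X + l) - 483/22 = -483/22 + X + l)
sqrt(L(13 - 42, d(8, 0)) - 1729) = sqrt((-483/22 + 8 + (13 - 42)) - 1729) = sqrt((-483/22 + 8 - 29) - 1729) = sqrt(-945/22 - 1729) = sqrt(-38983/22) = I*sqrt(857626)/22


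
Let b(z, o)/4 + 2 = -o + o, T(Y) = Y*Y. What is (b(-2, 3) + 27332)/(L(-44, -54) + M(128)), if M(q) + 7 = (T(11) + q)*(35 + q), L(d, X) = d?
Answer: 759/1126 ≈ 0.67407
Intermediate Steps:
T(Y) = Y²
b(z, o) = -8 (b(z, o) = -8 + 4*(-o + o) = -8 + 4*0 = -8 + 0 = -8)
M(q) = -7 + (35 + q)*(121 + q) (M(q) = -7 + (11² + q)*(35 + q) = -7 + (121 + q)*(35 + q) = -7 + (35 + q)*(121 + q))
(b(-2, 3) + 27332)/(L(-44, -54) + M(128)) = (-8 + 27332)/(-44 + (4228 + 128² + 156*128)) = 27324/(-44 + (4228 + 16384 + 19968)) = 27324/(-44 + 40580) = 27324/40536 = 27324*(1/40536) = 759/1126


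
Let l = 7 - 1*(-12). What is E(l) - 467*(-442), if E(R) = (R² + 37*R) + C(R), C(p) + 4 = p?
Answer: 207493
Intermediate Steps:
C(p) = -4 + p
l = 19 (l = 7 + 12 = 19)
E(R) = -4 + R² + 38*R (E(R) = (R² + 37*R) + (-4 + R) = -4 + R² + 38*R)
E(l) - 467*(-442) = (-4 + 19² + 38*19) - 467*(-442) = (-4 + 361 + 722) + 206414 = 1079 + 206414 = 207493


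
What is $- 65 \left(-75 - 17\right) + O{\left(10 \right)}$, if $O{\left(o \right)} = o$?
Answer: $5990$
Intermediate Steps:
$- 65 \left(-75 - 17\right) + O{\left(10 \right)} = - 65 \left(-75 - 17\right) + 10 = \left(-65\right) \left(-92\right) + 10 = 5980 + 10 = 5990$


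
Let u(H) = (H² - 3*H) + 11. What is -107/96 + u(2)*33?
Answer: 28405/96 ≈ 295.89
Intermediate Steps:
u(H) = 11 + H² - 3*H
-107/96 + u(2)*33 = -107/96 + (11 + 2² - 3*2)*33 = -107*1/96 + (11 + 4 - 6)*33 = -107/96 + 9*33 = -107/96 + 297 = 28405/96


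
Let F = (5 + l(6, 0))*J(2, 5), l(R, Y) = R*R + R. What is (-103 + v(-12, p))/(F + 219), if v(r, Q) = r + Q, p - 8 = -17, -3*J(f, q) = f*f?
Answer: -372/469 ≈ -0.79318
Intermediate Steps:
J(f, q) = -f²/3 (J(f, q) = -f*f/3 = -f²/3)
l(R, Y) = R + R² (l(R, Y) = R² + R = R + R²)
p = -9 (p = 8 - 17 = -9)
v(r, Q) = Q + r
F = -188/3 (F = (5 + 6*(1 + 6))*(-⅓*2²) = (5 + 6*7)*(-⅓*4) = (5 + 42)*(-4/3) = 47*(-4/3) = -188/3 ≈ -62.667)
(-103 + v(-12, p))/(F + 219) = (-103 + (-9 - 12))/(-188/3 + 219) = (-103 - 21)/(469/3) = -124*3/469 = -372/469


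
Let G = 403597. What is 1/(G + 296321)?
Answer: 1/699918 ≈ 1.4287e-6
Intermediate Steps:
1/(G + 296321) = 1/(403597 + 296321) = 1/699918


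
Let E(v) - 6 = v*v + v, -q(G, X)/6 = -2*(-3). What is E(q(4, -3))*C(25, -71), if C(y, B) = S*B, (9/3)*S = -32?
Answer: 958784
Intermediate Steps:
q(G, X) = -36 (q(G, X) = -(-12)*(-3) = -6*6 = -36)
E(v) = 6 + v + v**2 (E(v) = 6 + (v*v + v) = 6 + (v**2 + v) = 6 + (v + v**2) = 6 + v + v**2)
S = -32/3 (S = (1/3)*(-32) = -32/3 ≈ -10.667)
C(y, B) = -32*B/3
E(q(4, -3))*C(25, -71) = (6 - 36 + (-36)**2)*(-32/3*(-71)) = (6 - 36 + 1296)*(2272/3) = 1266*(2272/3) = 958784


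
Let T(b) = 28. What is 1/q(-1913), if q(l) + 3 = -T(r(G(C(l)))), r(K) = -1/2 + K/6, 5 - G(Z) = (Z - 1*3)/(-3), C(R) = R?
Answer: -1/31 ≈ -0.032258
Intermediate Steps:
G(Z) = 4 + Z/3 (G(Z) = 5 - (Z - 1*3)/(-3) = 5 - (Z - 3)*(-1)/3 = 5 - (-3 + Z)*(-1)/3 = 5 - (1 - Z/3) = 5 + (-1 + Z/3) = 4 + Z/3)
r(K) = -1/2 + K/6 (r(K) = -1*1/2 + K*(1/6) = -1/2 + K/6)
q(l) = -31 (q(l) = -3 - 1*28 = -3 - 28 = -31)
1/q(-1913) = 1/(-31) = -1/31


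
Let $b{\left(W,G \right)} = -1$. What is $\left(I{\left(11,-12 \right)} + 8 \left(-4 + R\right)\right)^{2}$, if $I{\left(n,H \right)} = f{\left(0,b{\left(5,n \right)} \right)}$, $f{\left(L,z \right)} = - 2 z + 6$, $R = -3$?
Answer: $2304$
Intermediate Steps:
$f{\left(L,z \right)} = 6 - 2 z$
$I{\left(n,H \right)} = 8$ ($I{\left(n,H \right)} = 6 - -2 = 6 + 2 = 8$)
$\left(I{\left(11,-12 \right)} + 8 \left(-4 + R\right)\right)^{2} = \left(8 + 8 \left(-4 - 3\right)\right)^{2} = \left(8 + 8 \left(-7\right)\right)^{2} = \left(8 - 56\right)^{2} = \left(-48\right)^{2} = 2304$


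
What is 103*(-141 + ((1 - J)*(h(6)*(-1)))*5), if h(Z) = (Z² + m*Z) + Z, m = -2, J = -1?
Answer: -45423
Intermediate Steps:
h(Z) = Z² - Z (h(Z) = (Z² - 2*Z) + Z = Z² - Z)
103*(-141 + ((1 - J)*(h(6)*(-1)))*5) = 103*(-141 + ((1 - 1*(-1))*((6*(-1 + 6))*(-1)))*5) = 103*(-141 + ((1 + 1)*((6*5)*(-1)))*5) = 103*(-141 + (2*(30*(-1)))*5) = 103*(-141 + (2*(-30))*5) = 103*(-141 - 60*5) = 103*(-141 - 300) = 103*(-441) = -45423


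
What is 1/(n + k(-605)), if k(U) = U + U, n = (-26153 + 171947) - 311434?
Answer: -1/166850 ≈ -5.9934e-6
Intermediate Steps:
n = -165640 (n = 145794 - 311434 = -165640)
k(U) = 2*U
1/(n + k(-605)) = 1/(-165640 + 2*(-605)) = 1/(-165640 - 1210) = 1/(-166850) = -1/166850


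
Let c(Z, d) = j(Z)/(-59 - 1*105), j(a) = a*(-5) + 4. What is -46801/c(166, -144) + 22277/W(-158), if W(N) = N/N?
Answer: 5362719/413 ≈ 12985.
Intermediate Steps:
W(N) = 1
j(a) = 4 - 5*a (j(a) = -5*a + 4 = 4 - 5*a)
c(Z, d) = -1/41 + 5*Z/164 (c(Z, d) = (4 - 5*Z)/(-59 - 1*105) = (4 - 5*Z)/(-59 - 105) = (4 - 5*Z)/(-164) = (4 - 5*Z)*(-1/164) = -1/41 + 5*Z/164)
-46801/c(166, -144) + 22277/W(-158) = -46801/(-1/41 + (5/164)*166) + 22277/1 = -46801/(-1/41 + 415/82) + 22277*1 = -46801/413/82 + 22277 = -46801*82/413 + 22277 = -3837682/413 + 22277 = 5362719/413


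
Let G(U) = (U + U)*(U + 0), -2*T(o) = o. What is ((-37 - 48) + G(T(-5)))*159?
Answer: -23055/2 ≈ -11528.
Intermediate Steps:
T(o) = -o/2
G(U) = 2*U² (G(U) = (2*U)*U = 2*U²)
((-37 - 48) + G(T(-5)))*159 = ((-37 - 48) + 2*(-½*(-5))²)*159 = (-85 + 2*(5/2)²)*159 = (-85 + 2*(25/4))*159 = (-85 + 25/2)*159 = -145/2*159 = -23055/2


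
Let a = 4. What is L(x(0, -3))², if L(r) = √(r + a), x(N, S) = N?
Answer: 4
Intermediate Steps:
L(r) = √(4 + r) (L(r) = √(r + 4) = √(4 + r))
L(x(0, -3))² = (√(4 + 0))² = (√4)² = 2² = 4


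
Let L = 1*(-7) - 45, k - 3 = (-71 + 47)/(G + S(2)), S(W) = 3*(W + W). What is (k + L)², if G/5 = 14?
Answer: 4084441/1681 ≈ 2429.8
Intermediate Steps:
G = 70 (G = 5*14 = 70)
S(W) = 6*W (S(W) = 3*(2*W) = 6*W)
k = 111/41 (k = 3 + (-71 + 47)/(70 + 6*2) = 3 - 24/(70 + 12) = 3 - 24/82 = 3 - 24*1/82 = 3 - 12/41 = 111/41 ≈ 2.7073)
L = -52 (L = -7 - 45 = -52)
(k + L)² = (111/41 - 52)² = (-2021/41)² = 4084441/1681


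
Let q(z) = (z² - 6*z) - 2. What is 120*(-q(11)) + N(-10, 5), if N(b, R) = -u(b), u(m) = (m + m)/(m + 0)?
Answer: -6362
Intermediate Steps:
u(m) = 2 (u(m) = (2*m)/m = 2)
N(b, R) = -2 (N(b, R) = -1*2 = -2)
q(z) = -2 + z² - 6*z
120*(-q(11)) + N(-10, 5) = 120*(-(-2 + 11² - 6*11)) - 2 = 120*(-(-2 + 121 - 66)) - 2 = 120*(-1*53) - 2 = 120*(-53) - 2 = -6360 - 2 = -6362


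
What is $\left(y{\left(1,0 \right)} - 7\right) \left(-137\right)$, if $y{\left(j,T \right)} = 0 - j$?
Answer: $1096$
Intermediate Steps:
$y{\left(j,T \right)} = - j$
$\left(y{\left(1,0 \right)} - 7\right) \left(-137\right) = \left(\left(-1\right) 1 - 7\right) \left(-137\right) = \left(-1 - 7\right) \left(-137\right) = \left(-8\right) \left(-137\right) = 1096$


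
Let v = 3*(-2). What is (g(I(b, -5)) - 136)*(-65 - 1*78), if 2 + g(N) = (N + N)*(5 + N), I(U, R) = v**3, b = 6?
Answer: -13015002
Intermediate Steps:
v = -6
I(U, R) = -216 (I(U, R) = (-6)**3 = -216)
g(N) = -2 + 2*N*(5 + N) (g(N) = -2 + (N + N)*(5 + N) = -2 + (2*N)*(5 + N) = -2 + 2*N*(5 + N))
(g(I(b, -5)) - 136)*(-65 - 1*78) = ((-2 + 2*(-216)**2 + 10*(-216)) - 136)*(-65 - 1*78) = ((-2 + 2*46656 - 2160) - 136)*(-65 - 78) = ((-2 + 93312 - 2160) - 136)*(-143) = (91150 - 136)*(-143) = 91014*(-143) = -13015002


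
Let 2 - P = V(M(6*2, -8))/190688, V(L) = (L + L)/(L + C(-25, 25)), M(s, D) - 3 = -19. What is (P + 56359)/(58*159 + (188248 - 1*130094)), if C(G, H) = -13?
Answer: 4869900385/5821656968 ≈ 0.83651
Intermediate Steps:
M(s, D) = -16 (M(s, D) = 3 - 19 = -16)
V(L) = 2*L/(-13 + L) (V(L) = (L + L)/(L - 13) = (2*L)/(-13 + L) = 2*L/(-13 + L))
P = 345621/172811 (P = 2 - 2*(-16)/(-13 - 16)/190688 = 2 - 2*(-16)/(-29)/190688 = 2 - 2*(-16)*(-1/29)/190688 = 2 - 32/(29*190688) = 2 - 1*1/172811 = 2 - 1/172811 = 345621/172811 ≈ 2.0000)
(P + 56359)/(58*159 + (188248 - 1*130094)) = (345621/172811 + 56359)/(58*159 + (188248 - 1*130094)) = 9739800770/(172811*(9222 + (188248 - 130094))) = 9739800770/(172811*(9222 + 58154)) = (9739800770/172811)/67376 = (9739800770/172811)*(1/67376) = 4869900385/5821656968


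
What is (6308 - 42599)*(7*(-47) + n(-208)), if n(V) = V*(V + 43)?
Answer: -1233567381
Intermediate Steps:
n(V) = V*(43 + V)
(6308 - 42599)*(7*(-47) + n(-208)) = (6308 - 42599)*(7*(-47) - 208*(43 - 208)) = -36291*(-329 - 208*(-165)) = -36291*(-329 + 34320) = -36291*33991 = -1233567381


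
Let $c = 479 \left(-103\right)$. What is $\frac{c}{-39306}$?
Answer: $\frac{49337}{39306} \approx 1.2552$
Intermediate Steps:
$c = -49337$
$\frac{c}{-39306} = - \frac{49337}{-39306} = \left(-49337\right) \left(- \frac{1}{39306}\right) = \frac{49337}{39306}$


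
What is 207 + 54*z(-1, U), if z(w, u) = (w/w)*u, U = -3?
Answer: 45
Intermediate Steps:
z(w, u) = u (z(w, u) = 1*u = u)
207 + 54*z(-1, U) = 207 + 54*(-3) = 207 - 162 = 45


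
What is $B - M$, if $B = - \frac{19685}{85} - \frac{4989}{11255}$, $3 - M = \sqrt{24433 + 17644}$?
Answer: $- \frac{44969753}{191335} + \sqrt{42077} \approx -29.905$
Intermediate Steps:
$M = 3 - \sqrt{42077}$ ($M = 3 - \sqrt{24433 + 17644} = 3 - \sqrt{42077} \approx -202.13$)
$B = - \frac{44395748}{191335}$ ($B = \left(-19685\right) \frac{1}{85} - \frac{4989}{11255} = - \frac{3937}{17} - \frac{4989}{11255} = - \frac{44395748}{191335} \approx -232.03$)
$B - M = - \frac{44395748}{191335} - \left(3 - \sqrt{42077}\right) = - \frac{44969753}{191335} + \sqrt{42077}$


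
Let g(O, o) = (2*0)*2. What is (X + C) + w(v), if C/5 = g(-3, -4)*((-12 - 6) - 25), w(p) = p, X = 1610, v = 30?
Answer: 1640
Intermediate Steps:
g(O, o) = 0 (g(O, o) = 0*2 = 0)
C = 0 (C = 5*(0*((-12 - 6) - 25)) = 5*(0*(-18 - 25)) = 5*(0*(-43)) = 5*0 = 0)
(X + C) + w(v) = (1610 + 0) + 30 = 1610 + 30 = 1640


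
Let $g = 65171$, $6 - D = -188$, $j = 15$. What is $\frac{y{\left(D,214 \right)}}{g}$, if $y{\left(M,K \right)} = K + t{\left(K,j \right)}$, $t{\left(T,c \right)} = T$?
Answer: $\frac{428}{65171} \approx 0.0065673$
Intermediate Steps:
$D = 194$ ($D = 6 - -188 = 6 + 188 = 194$)
$y{\left(M,K \right)} = 2 K$ ($y{\left(M,K \right)} = K + K = 2 K$)
$\frac{y{\left(D,214 \right)}}{g} = \frac{2 \cdot 214}{65171} = 428 \cdot \frac{1}{65171} = \frac{428}{65171}$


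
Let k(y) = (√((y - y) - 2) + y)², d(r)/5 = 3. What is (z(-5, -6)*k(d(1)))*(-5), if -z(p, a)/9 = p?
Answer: -50175 - 6750*I*√2 ≈ -50175.0 - 9545.9*I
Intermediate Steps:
d(r) = 15 (d(r) = 5*3 = 15)
z(p, a) = -9*p
k(y) = (y + I*√2)² (k(y) = (√(0 - 2) + y)² = (√(-2) + y)² = (I*√2 + y)² = (y + I*√2)²)
(z(-5, -6)*k(d(1)))*(-5) = ((-9*(-5))*(15 + I*√2)²)*(-5) = (45*(15 + I*√2)²)*(-5) = -225*(15 + I*√2)²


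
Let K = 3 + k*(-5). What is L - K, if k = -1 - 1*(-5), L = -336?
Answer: -319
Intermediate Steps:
k = 4 (k = -1 + 5 = 4)
K = -17 (K = 3 + 4*(-5) = 3 - 20 = -17)
L - K = -336 - 1*(-17) = -336 + 17 = -319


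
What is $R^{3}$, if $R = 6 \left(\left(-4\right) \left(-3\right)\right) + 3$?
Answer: $421875$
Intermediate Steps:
$R = 75$ ($R = 6 \cdot 12 + 3 = 72 + 3 = 75$)
$R^{3} = 75^{3} = 421875$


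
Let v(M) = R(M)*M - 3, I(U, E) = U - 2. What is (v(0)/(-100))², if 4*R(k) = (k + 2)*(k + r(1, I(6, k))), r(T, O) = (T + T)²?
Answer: 9/10000 ≈ 0.00090000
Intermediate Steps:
I(U, E) = -2 + U
r(T, O) = 4*T² (r(T, O) = (2*T)² = 4*T²)
R(k) = (2 + k)*(4 + k)/4 (R(k) = ((k + 2)*(k + 4*1²))/4 = ((2 + k)*(k + 4*1))/4 = ((2 + k)*(k + 4))/4 = ((2 + k)*(4 + k))/4 = (2 + k)*(4 + k)/4)
v(M) = -3 + M*(2 + M²/4 + 3*M/2) (v(M) = (2 + M²/4 + 3*M/2)*M - 3 = M*(2 + M²/4 + 3*M/2) - 3 = -3 + M*(2 + M²/4 + 3*M/2))
(v(0)/(-100))² = ((-3 + (¼)*0*(8 + 0² + 6*0))/(-100))² = ((-3 + (¼)*0*(8 + 0 + 0))*(-1/100))² = ((-3 + (¼)*0*8)*(-1/100))² = ((-3 + 0)*(-1/100))² = (-3*(-1/100))² = (3/100)² = 9/10000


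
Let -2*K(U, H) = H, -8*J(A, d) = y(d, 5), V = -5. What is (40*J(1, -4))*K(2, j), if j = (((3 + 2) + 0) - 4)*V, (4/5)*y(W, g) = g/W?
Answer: 625/32 ≈ 19.531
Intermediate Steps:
y(W, g) = 5*g/(4*W) (y(W, g) = 5*(g/W)/4 = 5*g/(4*W))
J(A, d) = -25/(32*d) (J(A, d) = -5*5/(32*d) = -25/(32*d))
j = -5 (j = (((3 + 2) + 0) - 4)*(-5) = ((5 + 0) - 4)*(-5) = (5 - 4)*(-5) = 1*(-5) = -5)
K(U, H) = -H/2
(40*J(1, -4))*K(2, j) = (40*(-25/32/(-4)))*(-1/2*(-5)) = (40*(-25/32*(-1/4)))*(5/2) = (40*(25/128))*(5/2) = (125/16)*(5/2) = 625/32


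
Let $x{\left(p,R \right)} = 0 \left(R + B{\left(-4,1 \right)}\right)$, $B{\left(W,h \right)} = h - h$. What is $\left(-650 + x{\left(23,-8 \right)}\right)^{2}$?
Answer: $422500$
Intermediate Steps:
$B{\left(W,h \right)} = 0$
$x{\left(p,R \right)} = 0$ ($x{\left(p,R \right)} = 0 \left(R + 0\right) = 0 R = 0$)
$\left(-650 + x{\left(23,-8 \right)}\right)^{2} = \left(-650 + 0\right)^{2} = \left(-650\right)^{2} = 422500$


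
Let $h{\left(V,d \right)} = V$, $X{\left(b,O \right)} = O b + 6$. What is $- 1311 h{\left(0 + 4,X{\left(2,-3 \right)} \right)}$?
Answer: $-5244$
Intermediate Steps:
$X{\left(b,O \right)} = 6 + O b$
$- 1311 h{\left(0 + 4,X{\left(2,-3 \right)} \right)} = - 1311 \left(0 + 4\right) = \left(-1311\right) 4 = -5244$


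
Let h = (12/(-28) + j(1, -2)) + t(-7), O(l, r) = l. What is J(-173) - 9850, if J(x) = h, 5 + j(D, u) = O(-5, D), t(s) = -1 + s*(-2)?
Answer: -68932/7 ≈ -9847.4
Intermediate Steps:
t(s) = -1 - 2*s
j(D, u) = -10 (j(D, u) = -5 - 5 = -10)
h = 18/7 (h = (12/(-28) - 10) + (-1 - 2*(-7)) = (12*(-1/28) - 10) + (-1 + 14) = (-3/7 - 10) + 13 = -73/7 + 13 = 18/7 ≈ 2.5714)
J(x) = 18/7
J(-173) - 9850 = 18/7 - 9850 = -68932/7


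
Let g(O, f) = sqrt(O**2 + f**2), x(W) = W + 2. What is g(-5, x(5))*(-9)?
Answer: -9*sqrt(74) ≈ -77.421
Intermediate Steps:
x(W) = 2 + W
g(-5, x(5))*(-9) = sqrt((-5)**2 + (2 + 5)**2)*(-9) = sqrt(25 + 7**2)*(-9) = sqrt(25 + 49)*(-9) = sqrt(74)*(-9) = -9*sqrt(74)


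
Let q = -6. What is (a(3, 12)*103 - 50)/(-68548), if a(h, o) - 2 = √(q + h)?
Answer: -39/17137 - 103*I*√3/68548 ≈ -0.0022758 - 0.0026026*I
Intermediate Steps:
a(h, o) = 2 + √(-6 + h)
(a(3, 12)*103 - 50)/(-68548) = ((2 + √(-6 + 3))*103 - 50)/(-68548) = ((2 + √(-3))*103 - 50)*(-1/68548) = ((2 + I*√3)*103 - 50)*(-1/68548) = ((206 + 103*I*√3) - 50)*(-1/68548) = (156 + 103*I*√3)*(-1/68548) = -39/17137 - 103*I*√3/68548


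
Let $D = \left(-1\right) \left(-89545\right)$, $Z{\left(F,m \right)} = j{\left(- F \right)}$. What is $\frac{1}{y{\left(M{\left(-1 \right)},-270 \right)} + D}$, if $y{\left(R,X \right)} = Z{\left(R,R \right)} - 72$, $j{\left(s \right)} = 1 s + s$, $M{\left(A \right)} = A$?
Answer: $\frac{1}{89475} \approx 1.1176 \cdot 10^{-5}$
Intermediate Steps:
$j{\left(s \right)} = 2 s$ ($j{\left(s \right)} = s + s = 2 s$)
$Z{\left(F,m \right)} = - 2 F$ ($Z{\left(F,m \right)} = 2 \left(- F\right) = - 2 F$)
$y{\left(R,X \right)} = -72 - 2 R$ ($y{\left(R,X \right)} = - 2 R - 72 = -72 - 2 R$)
$D = 89545$
$\frac{1}{y{\left(M{\left(-1 \right)},-270 \right)} + D} = \frac{1}{\left(-72 - -2\right) + 89545} = \frac{1}{\left(-72 + 2\right) + 89545} = \frac{1}{-70 + 89545} = \frac{1}{89475}$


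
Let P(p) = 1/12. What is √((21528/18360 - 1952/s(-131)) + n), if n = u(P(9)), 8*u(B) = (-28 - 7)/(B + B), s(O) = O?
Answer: I*√45424419645/66810 ≈ 3.1901*I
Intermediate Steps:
P(p) = 1/12
u(B) = -35/(16*B) (u(B) = ((-28 - 7)/(B + B))/8 = (-35*1/(2*B))/8 = (-35/(2*B))/8 = -35/(16*B))
n = -105/4 (n = -35/(16*1/12) = -35/16*12 = -105/4 ≈ -26.250)
√((21528/18360 - 1952/s(-131)) + n) = √((21528/18360 - 1952/(-131)) - 105/4) = √((21528*(1/18360) - 1952*(-1/131)) - 105/4) = √((299/255 + 1952/131) - 105/4) = √(536929/33405 - 105/4) = √(-1359809/133620) = I*√45424419645/66810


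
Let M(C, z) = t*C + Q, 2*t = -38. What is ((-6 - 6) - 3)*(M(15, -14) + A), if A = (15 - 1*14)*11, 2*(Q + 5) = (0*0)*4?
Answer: 4185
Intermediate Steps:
t = -19 (t = (1/2)*(-38) = -19)
Q = -5 (Q = -5 + ((0*0)*4)/2 = -5 + (0*4)/2 = -5 + (1/2)*0 = -5 + 0 = -5)
M(C, z) = -5 - 19*C (M(C, z) = -19*C - 5 = -5 - 19*C)
A = 11 (A = (15 - 14)*11 = 1*11 = 11)
((-6 - 6) - 3)*(M(15, -14) + A) = ((-6 - 6) - 3)*((-5 - 19*15) + 11) = (-12 - 3)*((-5 - 285) + 11) = -15*(-290 + 11) = -15*(-279) = 4185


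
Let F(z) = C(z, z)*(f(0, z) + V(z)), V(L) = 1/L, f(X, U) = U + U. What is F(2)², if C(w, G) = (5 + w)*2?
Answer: 3969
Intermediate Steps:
f(X, U) = 2*U
C(w, G) = 10 + 2*w
F(z) = (10 + 2*z)*(1/z + 2*z) (F(z) = (10 + 2*z)*(2*z + 1/z) = (10 + 2*z)*(1/z + 2*z))
F(2)² = (2*(1 + 2*2²)*(5 + 2)/2)² = (2*(½)*(1 + 2*4)*7)² = (2*(½)*(1 + 8)*7)² = (2*(½)*9*7)² = 63² = 3969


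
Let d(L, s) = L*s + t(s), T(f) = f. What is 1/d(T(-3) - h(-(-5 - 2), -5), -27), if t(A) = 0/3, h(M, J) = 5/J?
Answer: 1/54 ≈ 0.018519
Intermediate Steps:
t(A) = 0 (t(A) = 0*(1/3) = 0)
d(L, s) = L*s (d(L, s) = L*s + 0 = L*s)
1/d(T(-3) - h(-(-5 - 2), -5), -27) = 1/((-3 - 5/(-5))*(-27)) = 1/((-3 - 5*(-1)/5)*(-27)) = 1/((-3 - 1*(-1))*(-27)) = 1/((-3 + 1)*(-27)) = 1/(-2*(-27)) = 1/54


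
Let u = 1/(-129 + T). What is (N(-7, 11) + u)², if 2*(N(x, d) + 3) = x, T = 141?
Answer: 5929/144 ≈ 41.174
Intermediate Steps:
N(x, d) = -3 + x/2
u = 1/12 (u = 1/(-129 + 141) = 1/12 ≈ 0.083333)
(N(-7, 11) + u)² = ((-3 + (½)*(-7)) + 1/12)² = ((-3 - 7/2) + 1/12)² = (-13/2 + 1/12)² = (-77/12)² = 5929/144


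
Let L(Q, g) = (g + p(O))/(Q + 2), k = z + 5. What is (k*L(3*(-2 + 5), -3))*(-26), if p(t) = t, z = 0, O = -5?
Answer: 1040/11 ≈ 94.545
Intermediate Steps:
k = 5 (k = 0 + 5 = 5)
L(Q, g) = (-5 + g)/(2 + Q) (L(Q, g) = (g - 5)/(Q + 2) = (-5 + g)/(2 + Q))
(k*L(3*(-2 + 5), -3))*(-26) = (5*((-5 - 3)/(2 + 3*(-2 + 5))))*(-26) = (5*(-8/(2 + 3*3)))*(-26) = (5*(-8/(2 + 9)))*(-26) = (5*(-8/11))*(-26) = -40/11*(-26) = 1040/11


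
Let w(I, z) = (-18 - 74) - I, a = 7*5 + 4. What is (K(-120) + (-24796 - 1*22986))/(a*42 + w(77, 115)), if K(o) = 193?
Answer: -47589/1469 ≈ -32.396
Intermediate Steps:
a = 39 (a = 35 + 4 = 39)
w(I, z) = -92 - I
(K(-120) + (-24796 - 1*22986))/(a*42 + w(77, 115)) = (193 + (-24796 - 1*22986))/(39*42 + (-92 - 1*77)) = (193 + (-24796 - 22986))/(1638 + (-92 - 77)) = (193 - 47782)/(1638 - 169) = -47589/1469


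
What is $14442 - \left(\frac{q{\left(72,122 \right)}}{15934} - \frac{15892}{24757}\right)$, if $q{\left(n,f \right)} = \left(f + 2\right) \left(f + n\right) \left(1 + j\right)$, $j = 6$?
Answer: $\frac{91824776890}{6362549} \approx 14432.0$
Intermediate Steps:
$q{\left(n,f \right)} = \left(2 + f\right) \left(7 f + 7 n\right)$ ($q{\left(n,f \right)} = \left(f + 2\right) \left(f + n\right) \left(1 + 6\right) = \left(2 + f\right) \left(f + n\right) 7 = \left(2 + f\right) \left(7 f + 7 n\right)$)
$14442 - \left(\frac{q{\left(72,122 \right)}}{15934} - \frac{15892}{24757}\right) = 14442 - \left(\frac{7 \cdot 122^{2} + 14 \cdot 122 + 14 \cdot 72 + 7 \cdot 122 \cdot 72}{15934} - \frac{15892}{24757}\right) = 14442 - \left(\left(7 \cdot 14884 + 1708 + 1008 + 61488\right) \frac{1}{15934} - \frac{15892}{24757}\right) = 14442 - \left(\left(104188 + 1708 + 1008 + 61488\right) \frac{1}{15934} - \frac{15892}{24757}\right) = 14442 - \left(168392 \cdot \frac{1}{15934} - \frac{15892}{24757}\right) = 14442 - \left(\frac{2716}{257} - \frac{15892}{24757}\right) = 14442 - \frac{63155768}{6362549} = \frac{91824776890}{6362549}$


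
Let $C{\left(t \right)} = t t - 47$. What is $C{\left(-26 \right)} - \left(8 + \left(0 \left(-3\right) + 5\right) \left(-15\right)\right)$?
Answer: $696$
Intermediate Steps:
$C{\left(t \right)} = -47 + t^{2}$ ($C{\left(t \right)} = t^{2} - 47 = -47 + t^{2}$)
$C{\left(-26 \right)} - \left(8 + \left(0 \left(-3\right) + 5\right) \left(-15\right)\right) = \left(-47 + \left(-26\right)^{2}\right) - \left(8 + \left(0 \left(-3\right) + 5\right) \left(-15\right)\right) = \left(-47 + 676\right) - \left(8 + \left(0 + 5\right) \left(-15\right)\right) = 629 - \left(8 + 5 \left(-15\right)\right) = 629 - \left(8 - 75\right) = 629 - -67 = 629 + 67 = 696$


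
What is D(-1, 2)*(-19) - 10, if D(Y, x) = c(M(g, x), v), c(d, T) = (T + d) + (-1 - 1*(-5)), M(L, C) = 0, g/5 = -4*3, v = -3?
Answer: -29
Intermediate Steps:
g = -60 (g = 5*(-4*3) = 5*(-12) = -60)
c(d, T) = 4 + T + d (c(d, T) = (T + d) + (-1 + 5) = (T + d) + 4 = 4 + T + d)
D(Y, x) = 1 (D(Y, x) = 4 - 3 + 0 = 1)
D(-1, 2)*(-19) - 10 = 1*(-19) - 10 = -19 - 10 = -29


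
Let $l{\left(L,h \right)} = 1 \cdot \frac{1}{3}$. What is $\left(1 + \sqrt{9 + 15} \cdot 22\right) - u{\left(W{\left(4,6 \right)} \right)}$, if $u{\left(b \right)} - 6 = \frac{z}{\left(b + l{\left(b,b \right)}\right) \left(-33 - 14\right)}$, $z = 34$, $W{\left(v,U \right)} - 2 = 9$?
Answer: $- \frac{232}{47} + 44 \sqrt{6} \approx 102.84$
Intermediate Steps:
$l{\left(L,h \right)} = \frac{1}{3}$ ($l{\left(L,h \right)} = 1 \cdot \frac{1}{3} = \frac{1}{3}$)
$W{\left(v,U \right)} = 11$ ($W{\left(v,U \right)} = 2 + 9 = 11$)
$u{\left(b \right)} = 6 + \frac{34}{- \frac{47}{3} - 47 b}$ ($u{\left(b \right)} = 6 + \frac{34}{\left(b + \frac{1}{3}\right) \left(-33 - 14\right)} = 6 + \frac{34}{\left(\frac{1}{3} + b\right) \left(-47\right)} = 6 + \frac{34}{- \frac{47}{3} - 47 b}$)
$\left(1 + \sqrt{9 + 15} \cdot 22\right) - u{\left(W{\left(4,6 \right)} \right)} = \left(1 + \sqrt{9 + 15} \cdot 22\right) - \frac{18 \left(10 + 47 \cdot 11\right)}{47 \left(1 + 3 \cdot 11\right)} = \left(1 + \sqrt{24} \cdot 22\right) - \frac{18 \left(10 + 517\right)}{47 \left(1 + 33\right)} = \left(1 + 2 \sqrt{6} \cdot 22\right) - \frac{18}{47} \cdot \frac{1}{34} \cdot 527 = \left(1 + 44 \sqrt{6}\right) - \frac{18}{47} \cdot \frac{1}{34} \cdot 527 = \left(1 + 44 \sqrt{6}\right) - \frac{279}{47} = - \frac{232}{47} + 44 \sqrt{6}$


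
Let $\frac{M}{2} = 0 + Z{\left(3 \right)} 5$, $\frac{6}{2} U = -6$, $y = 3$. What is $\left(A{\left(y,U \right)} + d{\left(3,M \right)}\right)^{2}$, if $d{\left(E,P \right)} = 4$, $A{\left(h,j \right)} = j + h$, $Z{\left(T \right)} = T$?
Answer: $25$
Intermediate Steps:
$U = -2$ ($U = \frac{1}{3} \left(-6\right) = -2$)
$A{\left(h,j \right)} = h + j$
$M = 30$ ($M = 2 \left(0 + 3 \cdot 5\right) = 2 \left(0 + 15\right) = 2 \cdot 15 = 30$)
$\left(A{\left(y,U \right)} + d{\left(3,M \right)}\right)^{2} = \left(\left(3 - 2\right) + 4\right)^{2} = \left(1 + 4\right)^{2} = 5^{2} = 25$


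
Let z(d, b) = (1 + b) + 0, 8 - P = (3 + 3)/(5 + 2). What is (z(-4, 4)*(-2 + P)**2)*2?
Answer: 12960/49 ≈ 264.49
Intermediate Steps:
P = 50/7 (P = 8 - (3 + 3)/(5 + 2) = 8 - 6/7 = 50/7 ≈ 7.1429)
z(d, b) = 1 + b
(z(-4, 4)*(-2 + P)**2)*2 = ((1 + 4)*(-2 + 50/7)**2)*2 = (5*(36/7)**2)*2 = (5*(1296/49))*2 = (6480/49)*2 = 12960/49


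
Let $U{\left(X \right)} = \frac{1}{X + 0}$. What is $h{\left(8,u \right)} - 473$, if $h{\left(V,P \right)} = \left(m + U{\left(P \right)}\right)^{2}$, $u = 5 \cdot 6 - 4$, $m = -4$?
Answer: $- \frac{309139}{676} \approx -457.31$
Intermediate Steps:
$U{\left(X \right)} = \frac{1}{X}$
$u = 26$ ($u = 30 - 4 = 26$)
$h{\left(V,P \right)} = \left(-4 + \frac{1}{P}\right)^{2}$
$h{\left(8,u \right)} - 473 = \frac{\left(-1 + 4 \cdot 26\right)^{2}}{676} - 473 = \frac{\left(-1 + 104\right)^{2}}{676} - 473 = \frac{103^{2}}{676} - 473 = \frac{1}{676} \cdot 10609 - 473 = \frac{10609}{676} - 473 = - \frac{309139}{676}$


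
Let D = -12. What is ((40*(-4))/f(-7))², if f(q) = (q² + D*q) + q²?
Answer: 6400/8281 ≈ 0.77285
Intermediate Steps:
f(q) = -12*q + 2*q² (f(q) = (q² - 12*q) + q² = -12*q + 2*q²)
((40*(-4))/f(-7))² = ((40*(-4))/((2*(-7)*(-6 - 7))))² = (-160/(2*(-7)*(-13)))² = (-160/182)² = (-160*1/182)² = (-80/91)² = 6400/8281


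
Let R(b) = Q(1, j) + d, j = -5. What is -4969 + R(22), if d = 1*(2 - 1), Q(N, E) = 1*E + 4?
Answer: -4969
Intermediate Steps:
Q(N, E) = 4 + E (Q(N, E) = E + 4 = 4 + E)
d = 1 (d = 1*1 = 1)
R(b) = 0 (R(b) = (4 - 5) + 1 = -1 + 1 = 0)
-4969 + R(22) = -4969 + 0 = -4969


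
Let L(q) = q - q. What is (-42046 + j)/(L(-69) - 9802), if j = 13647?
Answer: 28399/9802 ≈ 2.8973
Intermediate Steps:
L(q) = 0
(-42046 + j)/(L(-69) - 9802) = (-42046 + 13647)/(0 - 9802) = -28399/(-9802) = -28399*(-1/9802) = 28399/9802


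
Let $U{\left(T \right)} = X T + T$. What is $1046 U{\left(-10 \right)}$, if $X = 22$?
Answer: $-240580$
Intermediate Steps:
$U{\left(T \right)} = 23 T$ ($U{\left(T \right)} = 22 T + T = 23 T$)
$1046 U{\left(-10 \right)} = 1046 \cdot 23 \left(-10\right) = 1046 \left(-230\right) = -240580$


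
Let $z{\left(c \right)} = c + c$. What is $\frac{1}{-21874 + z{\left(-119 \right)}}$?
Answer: $- \frac{1}{22112} \approx -4.5224 \cdot 10^{-5}$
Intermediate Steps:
$z{\left(c \right)} = 2 c$
$\frac{1}{-21874 + z{\left(-119 \right)}} = \frac{1}{-21874 + 2 \left(-119\right)} = \frac{1}{-21874 - 238} = \frac{1}{-22112} = - \frac{1}{22112}$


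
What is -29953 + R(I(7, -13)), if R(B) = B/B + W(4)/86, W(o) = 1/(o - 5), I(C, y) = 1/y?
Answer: -2575873/86 ≈ -29952.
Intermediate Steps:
W(o) = 1/(-5 + o)
R(B) = 85/86 (R(B) = B/B + 1/((-5 + 4)*86) = 1 + (1/86)/(-1) = 1 - 1*1/86 = 1 - 1/86 = 85/86)
-29953 + R(I(7, -13)) = -29953 + 85/86 = -2575873/86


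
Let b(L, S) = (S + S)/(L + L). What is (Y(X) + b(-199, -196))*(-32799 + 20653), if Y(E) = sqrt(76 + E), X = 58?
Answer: -2380616/199 - 12146*sqrt(134) ≈ -1.5256e+5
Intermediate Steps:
b(L, S) = S/L (b(L, S) = (2*S)/((2*L)) = (2*S)*(1/(2*L)) = S/L)
(Y(X) + b(-199, -196))*(-32799 + 20653) = (sqrt(76 + 58) - 196/(-199))*(-32799 + 20653) = (sqrt(134) - 196*(-1/199))*(-12146) = (sqrt(134) + 196/199)*(-12146) = (196/199 + sqrt(134))*(-12146) = -2380616/199 - 12146*sqrt(134)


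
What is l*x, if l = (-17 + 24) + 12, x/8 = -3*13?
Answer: -5928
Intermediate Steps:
x = -312 (x = 8*(-3*13) = 8*(-39) = -312)
l = 19 (l = 7 + 12 = 19)
l*x = 19*(-312) = -5928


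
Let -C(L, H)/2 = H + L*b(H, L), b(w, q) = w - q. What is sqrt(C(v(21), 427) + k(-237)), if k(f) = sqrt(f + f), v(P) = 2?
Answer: sqrt(-2554 + I*sqrt(474)) ≈ 0.2154 + 50.538*I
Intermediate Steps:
k(f) = sqrt(2)*sqrt(f) (k(f) = sqrt(2*f) = sqrt(2)*sqrt(f))
C(L, H) = -2*H - 2*L*(H - L) (C(L, H) = -2*(H + L*(H - L)) = -2*H - 2*L*(H - L))
sqrt(C(v(21), 427) + k(-237)) = sqrt((-2*427 - 2*2*(427 - 1*2)) + sqrt(2)*sqrt(-237)) = sqrt((-854 - 2*2*(427 - 2)) + sqrt(2)*(I*sqrt(237))) = sqrt((-854 - 2*2*425) + I*sqrt(474)) = sqrt((-854 - 1700) + I*sqrt(474)) = sqrt(-2554 + I*sqrt(474))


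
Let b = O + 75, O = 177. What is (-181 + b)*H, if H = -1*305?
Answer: -21655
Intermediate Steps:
b = 252 (b = 177 + 75 = 252)
H = -305
(-181 + b)*H = (-181 + 252)*(-305) = 71*(-305) = -21655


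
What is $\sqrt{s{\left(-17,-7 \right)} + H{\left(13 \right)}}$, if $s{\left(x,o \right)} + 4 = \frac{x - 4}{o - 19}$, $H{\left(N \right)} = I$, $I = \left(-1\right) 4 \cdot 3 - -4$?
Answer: $\frac{i \sqrt{7566}}{26} \approx 3.3455 i$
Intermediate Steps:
$I = -8$ ($I = \left(-4\right) 3 + \left(-1 + 5\right) = -12 + 4 = -8$)
$H{\left(N \right)} = -8$
$s{\left(x,o \right)} = -4 + \frac{-4 + x}{-19 + o}$ ($s{\left(x,o \right)} = -4 + \frac{x - 4}{o - 19} = -4 + \frac{-4 + x}{-19 + o}$)
$\sqrt{s{\left(-17,-7 \right)} + H{\left(13 \right)}} = \sqrt{\frac{72 - 17 - -28}{-19 - 7} - 8} = \sqrt{\frac{72 - 17 + 28}{-26} - 8} = \sqrt{\left(- \frac{1}{26}\right) 83 - 8} = \sqrt{- \frac{83}{26} - 8} = \sqrt{- \frac{291}{26}} = \frac{i \sqrt{7566}}{26}$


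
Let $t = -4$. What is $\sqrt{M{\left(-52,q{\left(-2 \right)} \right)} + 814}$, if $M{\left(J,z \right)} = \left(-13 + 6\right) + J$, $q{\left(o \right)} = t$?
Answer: $\sqrt{755} \approx 27.477$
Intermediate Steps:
$q{\left(o \right)} = -4$
$M{\left(J,z \right)} = -7 + J$
$\sqrt{M{\left(-52,q{\left(-2 \right)} \right)} + 814} = \sqrt{\left(-7 - 52\right) + 814} = \sqrt{-59 + 814} = \sqrt{755}$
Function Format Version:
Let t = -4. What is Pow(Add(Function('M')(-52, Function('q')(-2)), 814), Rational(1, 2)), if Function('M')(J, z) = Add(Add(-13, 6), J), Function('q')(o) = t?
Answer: Pow(755, Rational(1, 2)) ≈ 27.477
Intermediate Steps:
Function('q')(o) = -4
Function('M')(J, z) = Add(-7, J)
Pow(Add(Function('M')(-52, Function('q')(-2)), 814), Rational(1, 2)) = Pow(Add(Add(-7, -52), 814), Rational(1, 2)) = Pow(Add(-59, 814), Rational(1, 2)) = Pow(755, Rational(1, 2))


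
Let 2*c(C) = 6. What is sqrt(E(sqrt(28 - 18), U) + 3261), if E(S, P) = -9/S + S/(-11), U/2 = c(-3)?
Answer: sqrt(39458100 - 11990*sqrt(10))/110 ≈ 57.078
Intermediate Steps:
c(C) = 3 (c(C) = (1/2)*6 = 3)
U = 6 (U = 2*3 = 6)
E(S, P) = -9/S - S/11 (E(S, P) = -9/S + S*(-1/11) = -9/S - S/11)
sqrt(E(sqrt(28 - 18), U) + 3261) = sqrt((-9/sqrt(28 - 18) - sqrt(28 - 18)/11) + 3261) = sqrt((-9*sqrt(10)/10 - sqrt(10)/11) + 3261) = sqrt(-109*sqrt(10)/110 + 3261) = sqrt(3261 - 109*sqrt(10)/110)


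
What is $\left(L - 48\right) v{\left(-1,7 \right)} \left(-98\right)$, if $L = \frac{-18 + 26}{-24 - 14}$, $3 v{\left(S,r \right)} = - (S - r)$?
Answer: $\frac{718144}{57} \approx 12599.0$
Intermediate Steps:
$v{\left(S,r \right)} = - \frac{S}{3} + \frac{r}{3}$ ($v{\left(S,r \right)} = \frac{\left(-1\right) \left(S - r\right)}{3} = \frac{r - S}{3} = - \frac{S}{3} + \frac{r}{3}$)
$L = - \frac{4}{19}$ ($L = \frac{8}{-38} = 8 \left(- \frac{1}{38}\right) = - \frac{4}{19} \approx -0.21053$)
$\left(L - 48\right) v{\left(-1,7 \right)} \left(-98\right) = \left(- \frac{4}{19} - 48\right) \left(\left(- \frac{1}{3}\right) \left(-1\right) + \frac{1}{3} \cdot 7\right) \left(-98\right) = - \frac{916 \left(\frac{1}{3} + \frac{7}{3}\right)}{19} \left(-98\right) = \left(- \frac{916}{19}\right) \frac{8}{3} \left(-98\right) = \left(- \frac{7328}{57}\right) \left(-98\right) = \frac{718144}{57}$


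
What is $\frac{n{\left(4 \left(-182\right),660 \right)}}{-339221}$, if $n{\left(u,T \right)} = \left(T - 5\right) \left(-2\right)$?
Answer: $\frac{1310}{339221} \approx 0.0038618$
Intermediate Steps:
$n{\left(u,T \right)} = 10 - 2 T$ ($n{\left(u,T \right)} = \left(T - 5\right) \left(-2\right) = \left(-5 + T\right) \left(-2\right) = 10 - 2 T$)
$\frac{n{\left(4 \left(-182\right),660 \right)}}{-339221} = \frac{10 - 1320}{-339221} = \left(10 - 1320\right) \left(- \frac{1}{339221}\right) = \left(-1310\right) \left(- \frac{1}{339221}\right) = \frac{1310}{339221}$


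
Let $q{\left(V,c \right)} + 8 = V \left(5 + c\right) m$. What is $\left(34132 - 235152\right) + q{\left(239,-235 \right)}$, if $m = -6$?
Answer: $128792$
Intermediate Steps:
$q{\left(V,c \right)} = -8 - 6 V \left(5 + c\right)$ ($q{\left(V,c \right)} = -8 + V \left(5 + c\right) \left(-6\right) = -8 - 6 V \left(5 + c\right)$)
$\left(34132 - 235152\right) + q{\left(239,-235 \right)} = \left(34132 - 235152\right) - \left(7178 - 336990\right) = -201020 - -329812 = -201020 + 329812 = 128792$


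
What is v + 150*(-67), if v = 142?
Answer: -9908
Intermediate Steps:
v + 150*(-67) = 142 + 150*(-67) = 142 - 10050 = -9908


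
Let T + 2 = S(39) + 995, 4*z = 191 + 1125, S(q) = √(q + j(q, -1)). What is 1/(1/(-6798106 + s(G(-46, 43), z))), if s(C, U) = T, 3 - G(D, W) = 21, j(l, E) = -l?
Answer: -6797113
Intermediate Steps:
G(D, W) = -18 (G(D, W) = 3 - 1*21 = 3 - 21 = -18)
S(q) = 0 (S(q) = √(q - q) = √0 = 0)
z = 329 (z = (191 + 1125)/4 = (¼)*1316 = 329)
T = 993 (T = -2 + (0 + 995) = -2 + 995 = 993)
s(C, U) = 993
1/(1/(-6798106 + s(G(-46, 43), z))) = 1/(1/(-6798106 + 993)) = 1/(1/(-6797113)) = 1/(-1/6797113) = -6797113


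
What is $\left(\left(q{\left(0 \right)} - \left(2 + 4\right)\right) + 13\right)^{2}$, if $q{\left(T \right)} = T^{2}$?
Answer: $49$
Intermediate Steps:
$\left(\left(q{\left(0 \right)} - \left(2 + 4\right)\right) + 13\right)^{2} = \left(\left(0^{2} - \left(2 + 4\right)\right) + 13\right)^{2} = \left(\left(0 - 6\right) + 13\right)^{2} = \left(-6 + 13\right)^{2} = 7^{2} = 49$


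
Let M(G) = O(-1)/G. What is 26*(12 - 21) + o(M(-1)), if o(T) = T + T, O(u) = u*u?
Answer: -236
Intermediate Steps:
O(u) = u²
M(G) = 1/G (M(G) = (-1)²/G = 1/G)
o(T) = 2*T
26*(12 - 21) + o(M(-1)) = 26*(12 - 21) + 2/(-1) = 26*(-9) + 2*(-1) = -234 - 2 = -236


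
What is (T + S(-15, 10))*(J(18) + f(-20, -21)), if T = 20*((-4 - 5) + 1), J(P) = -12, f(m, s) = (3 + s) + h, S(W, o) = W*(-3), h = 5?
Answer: 2875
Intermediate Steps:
S(W, o) = -3*W
f(m, s) = 8 + s (f(m, s) = (3 + s) + 5 = 8 + s)
T = -160 (T = 20*(-9 + 1) = 20*(-8) = -160)
(T + S(-15, 10))*(J(18) + f(-20, -21)) = (-160 - 3*(-15))*(-12 + (8 - 21)) = (-160 + 45)*(-12 - 13) = -115*(-25) = 2875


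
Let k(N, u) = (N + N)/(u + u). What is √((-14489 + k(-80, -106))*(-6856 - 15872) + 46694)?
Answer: √925103511614/53 ≈ 18148.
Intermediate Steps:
k(N, u) = N/u (k(N, u) = (2*N)/((2*u)) = (2*N)*(1/(2*u)) = N/u)
√((-14489 + k(-80, -106))*(-6856 - 15872) + 46694) = √((-14489 - 80/(-106))*(-6856 - 15872) + 46694) = √((-14489 - 80*(-1/106))*(-22728) + 46694) = √((-14489 + 40/53)*(-22728) + 46694) = √(-767877/53*(-22728) + 46694) = √(17452308456/53 + 46694) = √(17454783238/53) = √925103511614/53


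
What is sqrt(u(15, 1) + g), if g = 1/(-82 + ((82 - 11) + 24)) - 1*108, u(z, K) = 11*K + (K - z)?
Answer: I*sqrt(18746)/13 ≈ 10.532*I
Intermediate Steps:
u(z, K) = -z + 12*K
g = -1403/13 (g = 1/(-82 + (71 + 24)) - 108 = 1/(-82 + 95) - 108 = 1/13 - 108 = -1403/13 ≈ -107.92)
sqrt(u(15, 1) + g) = sqrt((-1*15 + 12*1) - 1403/13) = sqrt((-15 + 12) - 1403/13) = sqrt(-3 - 1403/13) = sqrt(-1442/13) = I*sqrt(18746)/13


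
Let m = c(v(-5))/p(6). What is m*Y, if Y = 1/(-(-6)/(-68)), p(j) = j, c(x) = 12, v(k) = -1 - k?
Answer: -68/3 ≈ -22.667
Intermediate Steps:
m = 2 (m = 12/6 = 12*(1/6) = 2)
Y = -34/3 (Y = 1/(-(-6)*(-1)/68) = 1/(-1*3/34) = 1/(-3/34) = -34/3 ≈ -11.333)
m*Y = 2*(-34/3) = -68/3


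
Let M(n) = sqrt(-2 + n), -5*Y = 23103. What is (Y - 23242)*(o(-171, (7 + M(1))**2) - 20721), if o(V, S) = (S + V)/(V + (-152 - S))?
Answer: 11368239487072/19691 + 137641244*I/98455 ≈ 5.7733e+8 + 1398.0*I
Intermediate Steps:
Y = -23103/5 (Y = -1/5*23103 = -23103/5 ≈ -4620.6)
o(V, S) = (S + V)/(-152 + V - S)
(Y - 23242)*(o(-171, (7 + M(1))**2) - 20721) = (-23103/5 - 23242)*((-(7 + sqrt(-2 + 1))**2 - 1*(-171))/(152 + (7 + sqrt(-2 + 1))**2 - 1*(-171)) - 20721) = -139313*((-(7 + sqrt(-1))**2 + 171)/(152 + (7 + sqrt(-1))**2 + 171) - 20721)/5 = -139313*((-(7 + I)**2 + 171)/(152 + (7 + I)**2 + 171) - 20721)/5 = -139313*((171 - (7 + I)**2)/(323 + (7 + I)**2) - 20721)/5 = -139313*(-20721 + (171 - (7 + I)**2)/(323 + (7 + I)**2))/5 = 2886704673/5 - 139313*(171 - (7 + I)**2)/(5*(323 + (7 + I)**2))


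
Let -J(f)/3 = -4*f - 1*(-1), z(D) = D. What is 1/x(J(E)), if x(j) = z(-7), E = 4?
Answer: -⅐ ≈ -0.14286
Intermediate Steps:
J(f) = -3 + 12*f (J(f) = -3*(-4*f - 1*(-1)) = -3*(-4*f + 1) = -3*(1 - 4*f) = -3 + 12*f)
x(j) = -7
1/x(J(E)) = 1/(-7) = -⅐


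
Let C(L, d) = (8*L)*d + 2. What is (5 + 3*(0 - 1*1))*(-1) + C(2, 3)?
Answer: 48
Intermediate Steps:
C(L, d) = 2 + 8*L*d (C(L, d) = 8*L*d + 2 = 2 + 8*L*d)
(5 + 3*(0 - 1*1))*(-1) + C(2, 3) = (5 + 3*(0 - 1*1))*(-1) + (2 + 8*2*3) = (5 + 3*(0 - 1))*(-1) + (2 + 48) = (5 + 3*(-1))*(-1) + 50 = (5 - 3)*(-1) + 50 = 2*(-1) + 50 = -2 + 50 = 48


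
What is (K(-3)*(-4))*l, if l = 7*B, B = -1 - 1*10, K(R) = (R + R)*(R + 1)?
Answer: 3696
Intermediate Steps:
K(R) = 2*R*(1 + R) (K(R) = (2*R)*(1 + R) = 2*R*(1 + R))
B = -11 (B = -1 - 10 = -11)
l = -77 (l = 7*(-11) = -77)
(K(-3)*(-4))*l = ((2*(-3)*(1 - 3))*(-4))*(-77) = ((2*(-3)*(-2))*(-4))*(-77) = (12*(-4))*(-77) = -48*(-77) = 3696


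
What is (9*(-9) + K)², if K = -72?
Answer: 23409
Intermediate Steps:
(9*(-9) + K)² = (9*(-9) - 72)² = (-81 - 72)² = (-153)² = 23409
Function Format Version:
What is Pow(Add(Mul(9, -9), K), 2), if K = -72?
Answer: 23409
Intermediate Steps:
Pow(Add(Mul(9, -9), K), 2) = Pow(Add(Mul(9, -9), -72), 2) = Pow(Add(-81, -72), 2) = Pow(-153, 2) = 23409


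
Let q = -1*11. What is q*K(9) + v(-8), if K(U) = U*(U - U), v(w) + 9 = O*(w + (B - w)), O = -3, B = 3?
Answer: -18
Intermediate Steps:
q = -11
v(w) = -18 (v(w) = -9 - 3*(w + (3 - w)) = -9 - 3*3 = -9 - 9 = -18)
K(U) = 0 (K(U) = U*0 = 0)
q*K(9) + v(-8) = -11*0 - 18 = 0 - 18 = -18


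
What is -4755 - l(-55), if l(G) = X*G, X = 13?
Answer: -4040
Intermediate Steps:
l(G) = 13*G
-4755 - l(-55) = -4755 - 13*(-55) = -4755 - 1*(-715) = -4755 + 715 = -4040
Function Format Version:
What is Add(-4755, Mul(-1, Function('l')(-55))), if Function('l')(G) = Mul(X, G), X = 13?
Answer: -4040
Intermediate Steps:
Function('l')(G) = Mul(13, G)
Add(-4755, Mul(-1, Function('l')(-55))) = Add(-4755, Mul(-1, Mul(13, -55))) = Add(-4755, Mul(-1, -715)) = Add(-4755, 715) = -4040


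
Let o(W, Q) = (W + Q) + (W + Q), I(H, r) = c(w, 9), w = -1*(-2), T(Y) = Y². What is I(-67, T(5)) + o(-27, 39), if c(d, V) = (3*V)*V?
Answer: 267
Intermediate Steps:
w = 2
c(d, V) = 3*V²
I(H, r) = 243 (I(H, r) = 3*9² = 3*81 = 243)
o(W, Q) = 2*Q + 2*W (o(W, Q) = (Q + W) + (Q + W) = 2*Q + 2*W)
I(-67, T(5)) + o(-27, 39) = 243 + (2*39 + 2*(-27)) = 243 + (78 - 54) = 243 + 24 = 267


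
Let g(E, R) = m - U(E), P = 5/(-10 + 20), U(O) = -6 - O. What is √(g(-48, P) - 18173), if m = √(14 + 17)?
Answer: √(-18215 + √31) ≈ 134.94*I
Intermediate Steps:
m = √31 ≈ 5.5678
P = ½ (P = 5/10 = (⅒)*5 = ½ ≈ 0.50000)
g(E, R) = 6 + E + √31 (g(E, R) = √31 - (-6 - E) = √31 + (6 + E) = 6 + E + √31)
√(g(-48, P) - 18173) = √((6 - 48 + √31) - 18173) = √((-42 + √31) - 18173) = √(-18215 + √31)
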